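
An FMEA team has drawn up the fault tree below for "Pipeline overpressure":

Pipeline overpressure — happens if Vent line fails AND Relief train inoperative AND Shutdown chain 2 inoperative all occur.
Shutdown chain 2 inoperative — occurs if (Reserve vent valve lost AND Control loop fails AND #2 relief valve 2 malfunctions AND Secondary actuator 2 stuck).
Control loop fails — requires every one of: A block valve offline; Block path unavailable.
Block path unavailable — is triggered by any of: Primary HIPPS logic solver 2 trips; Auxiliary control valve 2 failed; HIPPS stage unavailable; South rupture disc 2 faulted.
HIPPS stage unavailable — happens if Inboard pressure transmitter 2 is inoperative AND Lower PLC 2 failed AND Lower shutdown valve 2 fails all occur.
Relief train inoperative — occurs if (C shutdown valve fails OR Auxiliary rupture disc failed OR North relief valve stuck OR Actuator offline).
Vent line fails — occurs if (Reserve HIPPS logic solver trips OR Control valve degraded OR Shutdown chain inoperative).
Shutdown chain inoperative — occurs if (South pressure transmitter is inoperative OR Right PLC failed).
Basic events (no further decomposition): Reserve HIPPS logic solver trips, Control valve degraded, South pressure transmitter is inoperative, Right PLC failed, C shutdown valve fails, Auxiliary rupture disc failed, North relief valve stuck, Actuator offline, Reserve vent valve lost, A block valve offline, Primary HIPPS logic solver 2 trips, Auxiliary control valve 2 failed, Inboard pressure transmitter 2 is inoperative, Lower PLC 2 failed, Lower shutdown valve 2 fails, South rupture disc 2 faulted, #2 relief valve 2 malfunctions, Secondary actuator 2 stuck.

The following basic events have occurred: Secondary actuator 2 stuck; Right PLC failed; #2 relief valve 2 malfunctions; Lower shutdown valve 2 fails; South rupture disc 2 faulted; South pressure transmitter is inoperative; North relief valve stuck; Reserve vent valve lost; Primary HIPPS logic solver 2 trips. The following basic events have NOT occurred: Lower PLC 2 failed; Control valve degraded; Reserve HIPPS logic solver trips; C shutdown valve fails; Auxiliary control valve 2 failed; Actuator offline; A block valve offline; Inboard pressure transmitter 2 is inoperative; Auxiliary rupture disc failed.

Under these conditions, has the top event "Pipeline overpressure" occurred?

Shutdown chain inoperative [OR]: South pressure transmitter is inoperative=occurs, Right PLC failed=occurs → at least one input occurs → occurs.
Vent line fails [OR]: Reserve HIPPS logic solver trips=not, Control valve degraded=not, Shutdown chain inoperative=occurs → at least one input occurs → occurs.
Relief train inoperative [OR]: C shutdown valve fails=not, Auxiliary rupture disc failed=not, North relief valve stuck=occurs, Actuator offline=not → at least one input occurs → occurs.
HIPPS stage unavailable [AND]: Inboard pressure transmitter 2 is inoperative=not, Lower PLC 2 failed=not, Lower shutdown valve 2 fails=occurs → not all inputs occur → does not occur.
Block path unavailable [OR]: Primary HIPPS logic solver 2 trips=occurs, Auxiliary control valve 2 failed=not, HIPPS stage unavailable=not, South rupture disc 2 faulted=occurs → at least one input occurs → occurs.
Control loop fails [AND]: A block valve offline=not, Block path unavailable=occurs → not all inputs occur → does not occur.
Shutdown chain 2 inoperative [AND]: Reserve vent valve lost=occurs, Control loop fails=not, #2 relief valve 2 malfunctions=occurs, Secondary actuator 2 stuck=occurs → not all inputs occur → does not occur.
Pipeline overpressure [AND]: Vent line fails=occurs, Relief train inoperative=occurs, Shutdown chain 2 inoperative=not → not all inputs occur → does not occur.

No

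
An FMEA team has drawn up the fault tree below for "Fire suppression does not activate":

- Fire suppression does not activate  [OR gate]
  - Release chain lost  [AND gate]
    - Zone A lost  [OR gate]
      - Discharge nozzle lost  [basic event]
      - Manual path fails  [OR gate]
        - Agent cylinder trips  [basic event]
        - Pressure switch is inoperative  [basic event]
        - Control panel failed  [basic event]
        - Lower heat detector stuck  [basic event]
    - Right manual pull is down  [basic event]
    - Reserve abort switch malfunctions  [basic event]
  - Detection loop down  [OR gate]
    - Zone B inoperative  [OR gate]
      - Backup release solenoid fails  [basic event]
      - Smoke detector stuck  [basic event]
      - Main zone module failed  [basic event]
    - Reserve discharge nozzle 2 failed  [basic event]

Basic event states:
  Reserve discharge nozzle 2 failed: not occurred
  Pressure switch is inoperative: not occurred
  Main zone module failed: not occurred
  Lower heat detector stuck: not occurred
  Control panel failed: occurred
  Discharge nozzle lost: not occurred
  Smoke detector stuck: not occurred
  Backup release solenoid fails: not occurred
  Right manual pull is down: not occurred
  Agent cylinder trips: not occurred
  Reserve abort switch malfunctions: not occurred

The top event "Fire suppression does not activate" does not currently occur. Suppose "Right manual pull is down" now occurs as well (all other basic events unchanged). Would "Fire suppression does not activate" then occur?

Counterfactual: set "Right manual pull is down" to occurred.
Manual path fails [OR]: Agent cylinder trips=not, Pressure switch is inoperative=not, Control panel failed=occurs, Lower heat detector stuck=not → at least one input occurs → occurs.
Zone A lost [OR]: Discharge nozzle lost=not, Manual path fails=occurs → at least one input occurs → occurs.
Release chain lost [AND]: Zone A lost=occurs, Right manual pull is down=occurs, Reserve abort switch malfunctions=not → not all inputs occur → does not occur.
Zone B inoperative [OR]: Backup release solenoid fails=not, Smoke detector stuck=not, Main zone module failed=not → no input occurs → does not occur.
Detection loop down [OR]: Zone B inoperative=not, Reserve discharge nozzle 2 failed=not → no input occurs → does not occur.
Fire suppression does not activate [OR]: Release chain lost=not, Detection loop down=not → no input occurs → does not occur.

No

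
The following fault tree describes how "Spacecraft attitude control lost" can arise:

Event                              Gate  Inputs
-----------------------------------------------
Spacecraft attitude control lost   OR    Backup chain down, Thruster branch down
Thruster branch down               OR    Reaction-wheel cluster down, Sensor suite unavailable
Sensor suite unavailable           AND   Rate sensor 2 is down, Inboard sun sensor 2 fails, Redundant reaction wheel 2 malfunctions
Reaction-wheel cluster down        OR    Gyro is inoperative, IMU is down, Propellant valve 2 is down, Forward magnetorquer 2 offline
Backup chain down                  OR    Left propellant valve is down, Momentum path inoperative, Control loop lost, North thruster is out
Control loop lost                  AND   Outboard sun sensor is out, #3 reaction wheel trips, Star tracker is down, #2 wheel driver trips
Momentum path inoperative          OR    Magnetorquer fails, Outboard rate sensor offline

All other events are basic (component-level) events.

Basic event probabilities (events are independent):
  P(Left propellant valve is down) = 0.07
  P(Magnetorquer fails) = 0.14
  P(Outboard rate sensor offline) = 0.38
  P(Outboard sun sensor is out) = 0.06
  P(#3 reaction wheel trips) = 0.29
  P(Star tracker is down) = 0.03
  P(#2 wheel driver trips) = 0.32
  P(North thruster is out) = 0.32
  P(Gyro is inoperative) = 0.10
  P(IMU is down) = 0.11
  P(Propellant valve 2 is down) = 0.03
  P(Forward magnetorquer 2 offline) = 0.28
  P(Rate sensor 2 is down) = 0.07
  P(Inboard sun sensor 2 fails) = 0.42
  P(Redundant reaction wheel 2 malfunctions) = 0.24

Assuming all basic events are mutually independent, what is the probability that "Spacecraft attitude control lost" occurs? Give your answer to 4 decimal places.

P(Momentum path inoperative) [OR] = 1 − (1−0.14) × (1−0.38) = 0.466800
P(Control loop lost) [AND] = 0.06 × 0.29 × 0.03 × 0.32 = 0.000167
P(Backup chain down) [OR] = 1 − (1−0.07) × (1−0.466800) × (1−0.000167) × (1−0.32) = 0.662861
P(Reaction-wheel cluster down) [OR] = 1 − (1−0.10) × (1−0.11) × (1−0.03) × (1−0.28) = 0.440582
P(Sensor suite unavailable) [AND] = 0.07 × 0.42 × 0.24 = 0.007056
P(Thruster branch down) [OR] = 1 − (1−0.440582) × (1−0.007056) = 0.444529
P(Spacecraft attitude control lost) [OR] = 1 − (1−0.662861) × (1−0.444529) = 0.812729
Rounded to 4 decimal places: P(Spacecraft attitude control lost) ≈ 0.8127.

0.8127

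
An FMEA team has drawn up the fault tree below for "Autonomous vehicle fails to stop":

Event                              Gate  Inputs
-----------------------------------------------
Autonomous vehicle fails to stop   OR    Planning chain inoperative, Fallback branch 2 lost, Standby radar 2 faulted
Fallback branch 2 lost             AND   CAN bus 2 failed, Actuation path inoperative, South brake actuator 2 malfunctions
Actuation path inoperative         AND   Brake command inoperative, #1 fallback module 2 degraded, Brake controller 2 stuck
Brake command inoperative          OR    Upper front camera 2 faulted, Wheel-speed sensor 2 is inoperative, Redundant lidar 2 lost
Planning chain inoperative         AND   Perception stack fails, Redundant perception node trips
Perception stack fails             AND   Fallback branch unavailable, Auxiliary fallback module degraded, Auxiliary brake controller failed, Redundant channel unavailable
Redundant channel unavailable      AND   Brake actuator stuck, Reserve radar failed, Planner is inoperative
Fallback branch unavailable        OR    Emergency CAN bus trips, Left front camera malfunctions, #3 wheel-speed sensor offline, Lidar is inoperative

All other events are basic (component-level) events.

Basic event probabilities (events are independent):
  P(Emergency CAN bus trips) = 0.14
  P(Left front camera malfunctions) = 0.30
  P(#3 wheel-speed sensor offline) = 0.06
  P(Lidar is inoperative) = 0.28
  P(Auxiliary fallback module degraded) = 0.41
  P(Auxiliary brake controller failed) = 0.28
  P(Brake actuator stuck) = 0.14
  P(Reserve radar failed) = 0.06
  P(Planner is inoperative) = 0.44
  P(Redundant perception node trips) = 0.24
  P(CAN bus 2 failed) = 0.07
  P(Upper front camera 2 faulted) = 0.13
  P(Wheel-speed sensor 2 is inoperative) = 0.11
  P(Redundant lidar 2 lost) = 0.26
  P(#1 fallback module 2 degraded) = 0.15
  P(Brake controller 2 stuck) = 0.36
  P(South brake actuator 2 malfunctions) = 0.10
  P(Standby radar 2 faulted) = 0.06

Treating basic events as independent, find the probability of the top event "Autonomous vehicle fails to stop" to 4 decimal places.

P(Fallback branch unavailable) [OR] = 1 − (1−0.14) × (1−0.30) × (1−0.06) × (1−0.28) = 0.592566
P(Redundant channel unavailable) [AND] = 0.14 × 0.06 × 0.44 = 0.003696
P(Perception stack fails) [AND] = 0.592566 × 0.41 × 0.28 × 0.003696 = 0.000251
P(Planning chain inoperative) [AND] = 0.000251 × 0.24 = 0.000060
P(Brake command inoperative) [OR] = 1 − (1−0.13) × (1−0.11) × (1−0.26) = 0.427018
P(Actuation path inoperative) [AND] = 0.427018 × 0.15 × 0.36 = 0.023059
P(Fallback branch 2 lost) [AND] = 0.07 × 0.023059 × 0.10 = 0.000161
P(Autonomous vehicle fails to stop) [OR] = 1 − (1−0.000060) × (1−0.000161) × (1−0.06) = 0.060208
Rounded to 4 decimal places: P(Autonomous vehicle fails to stop) ≈ 0.0602.

0.0602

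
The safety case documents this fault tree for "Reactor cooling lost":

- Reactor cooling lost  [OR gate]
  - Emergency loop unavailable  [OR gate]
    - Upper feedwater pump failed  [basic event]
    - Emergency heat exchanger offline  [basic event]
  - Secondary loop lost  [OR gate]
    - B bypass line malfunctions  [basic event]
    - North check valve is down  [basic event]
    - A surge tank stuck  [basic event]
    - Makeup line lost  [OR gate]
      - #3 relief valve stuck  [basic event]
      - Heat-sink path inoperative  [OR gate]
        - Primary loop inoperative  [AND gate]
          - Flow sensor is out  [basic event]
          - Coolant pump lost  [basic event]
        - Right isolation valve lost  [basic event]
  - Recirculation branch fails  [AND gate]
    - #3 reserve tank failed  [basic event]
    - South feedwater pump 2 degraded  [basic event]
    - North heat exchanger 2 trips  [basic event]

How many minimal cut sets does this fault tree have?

Emergency loop unavailable [OR]: union of children's cut sets → 2 cut set(s).
Primary loop inoperative [AND]: one cut set from each child combined → 1 × 1 = 1 cut set(s).
Heat-sink path inoperative [OR]: union of children's cut sets → 2 cut set(s).
Makeup line lost [OR]: union of children's cut sets → 3 cut set(s).
Secondary loop lost [OR]: union of children's cut sets → 6 cut set(s).
Recirculation branch fails [AND]: one cut set from each child combined → 1 × 1 × 1 = 1 cut set(s).
Reactor cooling lost [OR]: union of children's cut sets → 9 cut set(s).
Minimal cut sets: {Upper feedwater pump failed}; {Emergency heat exchanger offline}; {B bypass line malfunctions}; {North check valve is down}; {A surge tank stuck}; {#3 relief valve stuck}; {Coolant pump lost, Flow sensor is out}; {Right isolation valve lost}; {#3 reserve tank failed, North heat exchanger 2 trips, South feedwater pump 2 degraded}.

9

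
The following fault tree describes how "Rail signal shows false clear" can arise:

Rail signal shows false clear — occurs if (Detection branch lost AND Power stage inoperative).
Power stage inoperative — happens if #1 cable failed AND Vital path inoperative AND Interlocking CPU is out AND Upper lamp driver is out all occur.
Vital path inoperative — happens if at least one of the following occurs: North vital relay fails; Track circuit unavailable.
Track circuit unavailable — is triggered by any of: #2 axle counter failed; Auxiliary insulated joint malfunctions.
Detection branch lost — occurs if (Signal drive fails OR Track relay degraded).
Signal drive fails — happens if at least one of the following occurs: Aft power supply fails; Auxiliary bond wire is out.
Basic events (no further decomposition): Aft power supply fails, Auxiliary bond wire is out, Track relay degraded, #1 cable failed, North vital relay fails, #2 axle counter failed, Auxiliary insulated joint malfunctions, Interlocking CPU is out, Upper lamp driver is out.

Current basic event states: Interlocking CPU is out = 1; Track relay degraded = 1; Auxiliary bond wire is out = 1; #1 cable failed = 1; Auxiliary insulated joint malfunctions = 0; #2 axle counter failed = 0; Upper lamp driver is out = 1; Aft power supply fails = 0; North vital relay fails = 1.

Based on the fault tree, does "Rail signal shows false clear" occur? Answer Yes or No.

Yes

Signal drive fails [OR]: Aft power supply fails=not, Auxiliary bond wire is out=occurs → at least one input occurs → occurs.
Detection branch lost [OR]: Signal drive fails=occurs, Track relay degraded=occurs → at least one input occurs → occurs.
Track circuit unavailable [OR]: #2 axle counter failed=not, Auxiliary insulated joint malfunctions=not → no input occurs → does not occur.
Vital path inoperative [OR]: North vital relay fails=occurs, Track circuit unavailable=not → at least one input occurs → occurs.
Power stage inoperative [AND]: #1 cable failed=occurs, Vital path inoperative=occurs, Interlocking CPU is out=occurs, Upper lamp driver is out=occurs → all inputs occur → occurs.
Rail signal shows false clear [AND]: Detection branch lost=occurs, Power stage inoperative=occurs → all inputs occur → occurs.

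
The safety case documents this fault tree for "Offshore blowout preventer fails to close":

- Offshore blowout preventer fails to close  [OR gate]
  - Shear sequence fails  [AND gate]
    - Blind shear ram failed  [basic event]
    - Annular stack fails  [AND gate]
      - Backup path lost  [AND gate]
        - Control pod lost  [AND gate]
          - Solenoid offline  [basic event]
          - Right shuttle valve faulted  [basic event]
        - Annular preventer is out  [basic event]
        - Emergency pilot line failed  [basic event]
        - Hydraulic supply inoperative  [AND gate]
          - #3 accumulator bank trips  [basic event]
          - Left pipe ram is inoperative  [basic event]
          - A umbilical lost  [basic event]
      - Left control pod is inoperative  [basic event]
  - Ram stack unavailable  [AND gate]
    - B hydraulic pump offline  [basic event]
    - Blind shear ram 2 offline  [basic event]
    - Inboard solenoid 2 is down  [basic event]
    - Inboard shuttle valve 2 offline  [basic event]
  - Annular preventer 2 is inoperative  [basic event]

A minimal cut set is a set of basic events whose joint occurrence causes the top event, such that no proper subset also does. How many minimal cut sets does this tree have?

3

Control pod lost [AND]: one cut set from each child combined → 1 × 1 = 1 cut set(s).
Hydraulic supply inoperative [AND]: one cut set from each child combined → 1 × 1 × 1 = 1 cut set(s).
Backup path lost [AND]: one cut set from each child combined → 1 × 1 × 1 × 1 = 1 cut set(s).
Annular stack fails [AND]: one cut set from each child combined → 1 × 1 = 1 cut set(s).
Shear sequence fails [AND]: one cut set from each child combined → 1 × 1 = 1 cut set(s).
Ram stack unavailable [AND]: one cut set from each child combined → 1 × 1 × 1 × 1 = 1 cut set(s).
Offshore blowout preventer fails to close [OR]: union of children's cut sets → 3 cut set(s).
Minimal cut sets: {#3 accumulator bank trips, A umbilical lost, Annular preventer is out, Blind shear ram failed, Emergency pilot line failed, Left control pod is inoperative, Left pipe ram is inoperative, Right shuttle valve faulted, Solenoid offline}; {B hydraulic pump offline, Blind shear ram 2 offline, Inboard shuttle valve 2 offline, Inboard solenoid 2 is down}; {Annular preventer 2 is inoperative}.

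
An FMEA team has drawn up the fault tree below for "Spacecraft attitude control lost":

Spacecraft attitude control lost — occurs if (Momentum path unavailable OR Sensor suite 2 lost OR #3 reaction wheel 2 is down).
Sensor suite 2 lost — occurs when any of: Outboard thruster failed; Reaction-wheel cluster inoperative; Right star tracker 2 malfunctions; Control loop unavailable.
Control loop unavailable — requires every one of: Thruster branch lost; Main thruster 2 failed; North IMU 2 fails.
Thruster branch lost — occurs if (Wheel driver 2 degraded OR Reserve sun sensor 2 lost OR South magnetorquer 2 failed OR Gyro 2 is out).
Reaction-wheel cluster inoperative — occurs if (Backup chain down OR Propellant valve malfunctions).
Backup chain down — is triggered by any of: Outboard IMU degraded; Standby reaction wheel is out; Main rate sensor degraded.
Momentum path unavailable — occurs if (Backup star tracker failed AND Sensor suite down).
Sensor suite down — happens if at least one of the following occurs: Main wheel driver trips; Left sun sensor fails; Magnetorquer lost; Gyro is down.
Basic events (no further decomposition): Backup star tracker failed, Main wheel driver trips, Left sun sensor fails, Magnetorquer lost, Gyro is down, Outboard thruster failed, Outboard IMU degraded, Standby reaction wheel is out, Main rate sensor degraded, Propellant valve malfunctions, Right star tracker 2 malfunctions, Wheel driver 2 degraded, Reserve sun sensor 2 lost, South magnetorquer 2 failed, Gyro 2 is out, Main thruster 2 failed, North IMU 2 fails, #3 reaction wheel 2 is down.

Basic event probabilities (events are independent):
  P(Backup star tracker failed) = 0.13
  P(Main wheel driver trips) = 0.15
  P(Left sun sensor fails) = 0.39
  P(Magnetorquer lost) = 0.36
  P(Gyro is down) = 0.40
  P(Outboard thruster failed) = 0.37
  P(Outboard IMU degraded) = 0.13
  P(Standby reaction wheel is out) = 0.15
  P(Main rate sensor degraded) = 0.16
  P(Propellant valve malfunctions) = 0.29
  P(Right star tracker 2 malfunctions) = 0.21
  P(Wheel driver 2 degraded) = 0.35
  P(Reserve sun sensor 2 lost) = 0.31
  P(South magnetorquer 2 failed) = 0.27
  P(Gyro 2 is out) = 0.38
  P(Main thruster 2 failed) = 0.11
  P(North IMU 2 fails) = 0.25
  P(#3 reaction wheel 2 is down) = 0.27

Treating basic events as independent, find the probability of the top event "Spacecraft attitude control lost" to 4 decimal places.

0.8596

P(Sensor suite down) [OR] = 1 − (1−0.15) × (1−0.39) × (1−0.36) × (1−0.40) = 0.800896
P(Momentum path unavailable) [AND] = 0.13 × 0.800896 = 0.104116
P(Backup chain down) [OR] = 1 − (1−0.13) × (1−0.15) × (1−0.16) = 0.378820
P(Reaction-wheel cluster inoperative) [OR] = 1 − (1−0.378820) × (1−0.29) = 0.558962
P(Thruster branch lost) [OR] = 1 − (1−0.35) × (1−0.31) × (1−0.27) × (1−0.38) = 0.797009
P(Control loop unavailable) [AND] = 0.797009 × 0.11 × 0.25 = 0.021918
P(Sensor suite 2 lost) [OR] = 1 − (1−0.37) × (1−0.558962) × (1−0.21) × (1−0.021918) = 0.785306
P(Spacecraft attitude control lost) [OR] = 1 − (1−0.104116) × (1−0.785306) × (1−0.27) = 0.859591
Rounded to 4 decimal places: P(Spacecraft attitude control lost) ≈ 0.8596.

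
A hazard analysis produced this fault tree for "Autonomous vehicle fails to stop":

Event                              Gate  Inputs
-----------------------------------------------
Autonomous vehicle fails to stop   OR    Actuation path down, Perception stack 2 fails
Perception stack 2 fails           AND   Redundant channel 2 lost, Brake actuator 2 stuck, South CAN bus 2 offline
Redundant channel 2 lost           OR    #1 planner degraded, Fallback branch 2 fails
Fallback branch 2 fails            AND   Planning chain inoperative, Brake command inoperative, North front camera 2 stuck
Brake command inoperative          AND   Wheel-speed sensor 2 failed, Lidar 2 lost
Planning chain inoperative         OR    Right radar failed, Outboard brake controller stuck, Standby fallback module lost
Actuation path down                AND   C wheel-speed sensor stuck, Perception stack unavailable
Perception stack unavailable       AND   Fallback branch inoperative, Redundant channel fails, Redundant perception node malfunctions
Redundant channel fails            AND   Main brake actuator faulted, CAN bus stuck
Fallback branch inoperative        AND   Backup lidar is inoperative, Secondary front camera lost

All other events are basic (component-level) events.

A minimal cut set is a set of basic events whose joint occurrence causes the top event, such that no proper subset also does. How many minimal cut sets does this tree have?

Fallback branch inoperative [AND]: one cut set from each child combined → 1 × 1 = 1 cut set(s).
Redundant channel fails [AND]: one cut set from each child combined → 1 × 1 = 1 cut set(s).
Perception stack unavailable [AND]: one cut set from each child combined → 1 × 1 × 1 = 1 cut set(s).
Actuation path down [AND]: one cut set from each child combined → 1 × 1 = 1 cut set(s).
Planning chain inoperative [OR]: union of children's cut sets → 3 cut set(s).
Brake command inoperative [AND]: one cut set from each child combined → 1 × 1 = 1 cut set(s).
Fallback branch 2 fails [AND]: one cut set from each child combined → 3 × 1 × 1 = 3 cut set(s).
Redundant channel 2 lost [OR]: union of children's cut sets → 4 cut set(s).
Perception stack 2 fails [AND]: one cut set from each child combined → 4 × 1 × 1 = 4 cut set(s).
Autonomous vehicle fails to stop [OR]: union of children's cut sets → 5 cut set(s).
Minimal cut sets: {Backup lidar is inoperative, C wheel-speed sensor stuck, CAN bus stuck, Main brake actuator faulted, Redundant perception node malfunctions, Secondary front camera lost}; {#1 planner degraded, Brake actuator 2 stuck, South CAN bus 2 offline}; {Brake actuator 2 stuck, Lidar 2 lost, North front camera 2 stuck, Right radar failed, South CAN bus 2 offline, Wheel-speed sensor 2 failed}; {Brake actuator 2 stuck, Lidar 2 lost, North front camera 2 stuck, Outboard brake controller stuck, South CAN bus 2 offline, Wheel-speed sensor 2 failed}; {Brake actuator 2 stuck, Lidar 2 lost, North front camera 2 stuck, South CAN bus 2 offline, Standby fallback module lost, Wheel-speed sensor 2 failed}.

5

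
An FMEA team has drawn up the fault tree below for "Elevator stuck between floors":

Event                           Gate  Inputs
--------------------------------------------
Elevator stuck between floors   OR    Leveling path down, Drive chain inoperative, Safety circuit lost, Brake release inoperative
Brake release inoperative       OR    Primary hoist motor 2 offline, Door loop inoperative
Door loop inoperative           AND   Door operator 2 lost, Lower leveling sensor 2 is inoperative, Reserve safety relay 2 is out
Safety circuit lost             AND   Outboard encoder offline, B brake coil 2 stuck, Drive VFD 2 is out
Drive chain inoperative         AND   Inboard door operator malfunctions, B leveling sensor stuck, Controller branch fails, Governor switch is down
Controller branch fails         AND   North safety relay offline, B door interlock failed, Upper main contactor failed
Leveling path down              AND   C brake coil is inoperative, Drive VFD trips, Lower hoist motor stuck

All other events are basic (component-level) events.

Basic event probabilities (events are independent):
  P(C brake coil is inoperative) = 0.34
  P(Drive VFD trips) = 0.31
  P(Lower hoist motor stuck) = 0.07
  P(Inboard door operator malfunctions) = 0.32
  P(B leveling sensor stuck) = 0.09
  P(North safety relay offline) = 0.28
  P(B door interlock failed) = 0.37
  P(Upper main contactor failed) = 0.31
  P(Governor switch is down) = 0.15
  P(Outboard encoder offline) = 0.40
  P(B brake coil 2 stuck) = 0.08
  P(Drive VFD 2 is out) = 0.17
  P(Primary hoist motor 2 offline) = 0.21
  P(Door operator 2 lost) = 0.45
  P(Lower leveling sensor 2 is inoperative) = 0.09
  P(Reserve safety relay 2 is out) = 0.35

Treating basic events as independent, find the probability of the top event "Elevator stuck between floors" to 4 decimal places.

0.2313

P(Leveling path down) [AND] = 0.34 × 0.31 × 0.07 = 0.007378
P(Controller branch fails) [AND] = 0.28 × 0.37 × 0.31 = 0.032116
P(Drive chain inoperative) [AND] = 0.32 × 0.09 × 0.032116 × 0.15 = 0.000139
P(Safety circuit lost) [AND] = 0.40 × 0.08 × 0.17 = 0.005440
P(Door loop inoperative) [AND] = 0.45 × 0.09 × 0.35 = 0.014175
P(Brake release inoperative) [OR] = 1 − (1−0.21) × (1−0.014175) = 0.221198
P(Elevator stuck between floors) [OR] = 1 − (1−0.007378) × (1−0.000139) × (1−0.005440) × (1−0.221198) = 0.231256
Rounded to 4 decimal places: P(Elevator stuck between floors) ≈ 0.2313.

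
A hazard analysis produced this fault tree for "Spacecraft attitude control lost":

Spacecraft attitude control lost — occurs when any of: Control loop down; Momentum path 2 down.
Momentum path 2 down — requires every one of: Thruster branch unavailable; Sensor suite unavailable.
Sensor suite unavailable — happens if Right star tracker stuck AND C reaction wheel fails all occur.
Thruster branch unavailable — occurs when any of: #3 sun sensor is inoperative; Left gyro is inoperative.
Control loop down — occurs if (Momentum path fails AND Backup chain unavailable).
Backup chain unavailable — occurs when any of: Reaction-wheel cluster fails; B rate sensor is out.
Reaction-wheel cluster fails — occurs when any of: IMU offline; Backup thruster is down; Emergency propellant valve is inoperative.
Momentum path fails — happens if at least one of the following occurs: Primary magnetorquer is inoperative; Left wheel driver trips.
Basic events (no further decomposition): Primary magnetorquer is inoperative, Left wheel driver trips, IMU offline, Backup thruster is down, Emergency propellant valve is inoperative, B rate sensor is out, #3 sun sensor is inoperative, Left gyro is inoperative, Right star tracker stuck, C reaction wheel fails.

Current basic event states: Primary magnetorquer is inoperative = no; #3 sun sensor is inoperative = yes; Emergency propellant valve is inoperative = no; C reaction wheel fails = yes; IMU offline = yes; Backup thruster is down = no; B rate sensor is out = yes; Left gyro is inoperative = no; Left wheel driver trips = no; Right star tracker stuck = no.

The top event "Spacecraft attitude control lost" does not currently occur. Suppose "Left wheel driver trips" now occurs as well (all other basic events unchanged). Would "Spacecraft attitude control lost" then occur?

Counterfactual: set "Left wheel driver trips" to occurred.
Momentum path fails [OR]: Primary magnetorquer is inoperative=not, Left wheel driver trips=occurs → at least one input occurs → occurs.
Reaction-wheel cluster fails [OR]: IMU offline=occurs, Backup thruster is down=not, Emergency propellant valve is inoperative=not → at least one input occurs → occurs.
Backup chain unavailable [OR]: Reaction-wheel cluster fails=occurs, B rate sensor is out=occurs → at least one input occurs → occurs.
Control loop down [AND]: Momentum path fails=occurs, Backup chain unavailable=occurs → all inputs occur → occurs.
Thruster branch unavailable [OR]: #3 sun sensor is inoperative=occurs, Left gyro is inoperative=not → at least one input occurs → occurs.
Sensor suite unavailable [AND]: Right star tracker stuck=not, C reaction wheel fails=occurs → not all inputs occur → does not occur.
Momentum path 2 down [AND]: Thruster branch unavailable=occurs, Sensor suite unavailable=not → not all inputs occur → does not occur.
Spacecraft attitude control lost [OR]: Control loop down=occurs, Momentum path 2 down=not → at least one input occurs → occurs.

Yes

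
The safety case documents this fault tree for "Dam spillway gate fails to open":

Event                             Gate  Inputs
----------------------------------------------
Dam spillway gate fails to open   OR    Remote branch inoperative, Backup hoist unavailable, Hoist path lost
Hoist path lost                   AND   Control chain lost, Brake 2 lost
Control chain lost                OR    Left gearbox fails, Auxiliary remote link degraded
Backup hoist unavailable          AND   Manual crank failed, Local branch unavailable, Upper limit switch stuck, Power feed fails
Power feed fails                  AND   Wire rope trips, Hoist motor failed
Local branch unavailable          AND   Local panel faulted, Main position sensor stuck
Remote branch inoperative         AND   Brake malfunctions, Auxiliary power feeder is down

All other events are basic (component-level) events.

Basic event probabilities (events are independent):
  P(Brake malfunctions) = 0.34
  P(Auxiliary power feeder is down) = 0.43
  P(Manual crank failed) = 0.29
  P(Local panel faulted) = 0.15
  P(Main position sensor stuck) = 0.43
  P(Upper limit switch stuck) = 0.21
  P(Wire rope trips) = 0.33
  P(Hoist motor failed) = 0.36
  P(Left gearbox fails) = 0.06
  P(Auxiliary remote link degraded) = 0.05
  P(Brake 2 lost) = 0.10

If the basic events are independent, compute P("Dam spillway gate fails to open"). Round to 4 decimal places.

P(Remote branch inoperative) [AND] = 0.34 × 0.43 = 0.146200
P(Local branch unavailable) [AND] = 0.15 × 0.43 = 0.064500
P(Power feed fails) [AND] = 0.33 × 0.36 = 0.118800
P(Backup hoist unavailable) [AND] = 0.29 × 0.064500 × 0.21 × 0.118800 = 0.000467
P(Control chain lost) [OR] = 1 − (1−0.06) × (1−0.05) = 0.107000
P(Hoist path lost) [AND] = 0.107000 × 0.10 = 0.010700
P(Dam spillway gate fails to open) [OR] = 1 − (1−0.146200) × (1−0.000467) × (1−0.010700) = 0.155730
Rounded to 4 decimal places: P(Dam spillway gate fails to open) ≈ 0.1557.

0.1557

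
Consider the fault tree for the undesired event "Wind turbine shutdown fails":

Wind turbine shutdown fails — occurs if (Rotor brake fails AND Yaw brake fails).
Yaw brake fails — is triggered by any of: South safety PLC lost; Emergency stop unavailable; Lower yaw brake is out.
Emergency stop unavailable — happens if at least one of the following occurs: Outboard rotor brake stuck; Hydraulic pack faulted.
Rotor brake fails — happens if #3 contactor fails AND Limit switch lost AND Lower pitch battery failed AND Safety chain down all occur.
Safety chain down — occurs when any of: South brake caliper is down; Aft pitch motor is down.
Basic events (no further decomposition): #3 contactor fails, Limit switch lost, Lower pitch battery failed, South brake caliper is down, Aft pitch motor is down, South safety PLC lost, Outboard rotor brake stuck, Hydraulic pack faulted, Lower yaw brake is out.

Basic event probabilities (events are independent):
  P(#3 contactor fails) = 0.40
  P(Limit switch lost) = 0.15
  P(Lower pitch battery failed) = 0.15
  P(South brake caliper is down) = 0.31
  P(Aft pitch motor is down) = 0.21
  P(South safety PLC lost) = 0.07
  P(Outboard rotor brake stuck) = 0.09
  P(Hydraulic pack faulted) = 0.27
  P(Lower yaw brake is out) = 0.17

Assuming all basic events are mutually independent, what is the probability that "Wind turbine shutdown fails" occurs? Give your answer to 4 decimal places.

P(Safety chain down) [OR] = 1 − (1−0.31) × (1−0.21) = 0.454900
P(Rotor brake fails) [AND] = 0.40 × 0.15 × 0.15 × 0.454900 = 0.004094
P(Emergency stop unavailable) [OR] = 1 − (1−0.09) × (1−0.27) = 0.335700
P(Yaw brake fails) [OR] = 1 − (1−0.07) × (1−0.335700) × (1−0.17) = 0.487227
P(Wind turbine shutdown fails) [AND] = 0.004094 × 0.487227 = 0.001995
Rounded to 4 decimal places: P(Wind turbine shutdown fails) ≈ 0.0020.

0.0020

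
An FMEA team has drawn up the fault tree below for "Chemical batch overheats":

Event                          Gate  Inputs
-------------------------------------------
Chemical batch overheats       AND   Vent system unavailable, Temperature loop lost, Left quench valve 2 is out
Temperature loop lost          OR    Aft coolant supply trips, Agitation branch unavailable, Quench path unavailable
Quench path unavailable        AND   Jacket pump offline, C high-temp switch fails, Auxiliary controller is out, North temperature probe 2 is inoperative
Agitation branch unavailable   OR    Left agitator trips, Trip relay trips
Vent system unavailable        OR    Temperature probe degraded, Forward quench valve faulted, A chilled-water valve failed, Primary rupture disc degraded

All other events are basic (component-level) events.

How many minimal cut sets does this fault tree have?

Vent system unavailable [OR]: union of children's cut sets → 4 cut set(s).
Agitation branch unavailable [OR]: union of children's cut sets → 2 cut set(s).
Quench path unavailable [AND]: one cut set from each child combined → 1 × 1 × 1 × 1 = 1 cut set(s).
Temperature loop lost [OR]: union of children's cut sets → 4 cut set(s).
Chemical batch overheats [AND]: one cut set from each child combined → 4 × 4 × 1 = 16 cut set(s).

16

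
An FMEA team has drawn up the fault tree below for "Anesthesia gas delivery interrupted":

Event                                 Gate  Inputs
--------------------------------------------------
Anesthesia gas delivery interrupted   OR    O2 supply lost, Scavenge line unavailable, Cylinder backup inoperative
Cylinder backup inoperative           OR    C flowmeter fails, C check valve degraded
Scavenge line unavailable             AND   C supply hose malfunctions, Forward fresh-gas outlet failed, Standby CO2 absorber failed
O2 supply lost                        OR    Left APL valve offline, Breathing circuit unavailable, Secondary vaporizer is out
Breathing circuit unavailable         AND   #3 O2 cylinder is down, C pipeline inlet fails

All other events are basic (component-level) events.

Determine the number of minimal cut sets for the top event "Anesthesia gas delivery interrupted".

6

Breathing circuit unavailable [AND]: one cut set from each child combined → 1 × 1 = 1 cut set(s).
O2 supply lost [OR]: union of children's cut sets → 3 cut set(s).
Scavenge line unavailable [AND]: one cut set from each child combined → 1 × 1 × 1 = 1 cut set(s).
Cylinder backup inoperative [OR]: union of children's cut sets → 2 cut set(s).
Anesthesia gas delivery interrupted [OR]: union of children's cut sets → 6 cut set(s).
Minimal cut sets: {Left APL valve offline}; {#3 O2 cylinder is down, C pipeline inlet fails}; {Secondary vaporizer is out}; {C supply hose malfunctions, Forward fresh-gas outlet failed, Standby CO2 absorber failed}; {C flowmeter fails}; {C check valve degraded}.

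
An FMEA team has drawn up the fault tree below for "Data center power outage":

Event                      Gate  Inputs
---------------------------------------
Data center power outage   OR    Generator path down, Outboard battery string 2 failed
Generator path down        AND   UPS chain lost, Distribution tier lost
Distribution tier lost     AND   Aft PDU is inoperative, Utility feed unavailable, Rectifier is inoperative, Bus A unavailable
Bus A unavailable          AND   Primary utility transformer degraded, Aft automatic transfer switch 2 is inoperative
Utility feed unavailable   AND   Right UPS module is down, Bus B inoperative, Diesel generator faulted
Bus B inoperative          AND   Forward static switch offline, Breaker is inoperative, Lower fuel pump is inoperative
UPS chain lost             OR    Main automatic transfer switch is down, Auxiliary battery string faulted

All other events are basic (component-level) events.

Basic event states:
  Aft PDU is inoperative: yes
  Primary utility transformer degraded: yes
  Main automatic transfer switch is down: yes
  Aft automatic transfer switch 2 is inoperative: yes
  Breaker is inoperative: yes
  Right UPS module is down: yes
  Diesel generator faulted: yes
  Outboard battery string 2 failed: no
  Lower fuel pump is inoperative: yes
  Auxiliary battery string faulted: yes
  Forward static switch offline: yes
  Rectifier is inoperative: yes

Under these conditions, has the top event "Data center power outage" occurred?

Yes

UPS chain lost [OR]: Main automatic transfer switch is down=occurs, Auxiliary battery string faulted=occurs → at least one input occurs → occurs.
Bus B inoperative [AND]: Forward static switch offline=occurs, Breaker is inoperative=occurs, Lower fuel pump is inoperative=occurs → all inputs occur → occurs.
Utility feed unavailable [AND]: Right UPS module is down=occurs, Bus B inoperative=occurs, Diesel generator faulted=occurs → all inputs occur → occurs.
Bus A unavailable [AND]: Primary utility transformer degraded=occurs, Aft automatic transfer switch 2 is inoperative=occurs → all inputs occur → occurs.
Distribution tier lost [AND]: Aft PDU is inoperative=occurs, Utility feed unavailable=occurs, Rectifier is inoperative=occurs, Bus A unavailable=occurs → all inputs occur → occurs.
Generator path down [AND]: UPS chain lost=occurs, Distribution tier lost=occurs → all inputs occur → occurs.
Data center power outage [OR]: Generator path down=occurs, Outboard battery string 2 failed=not → at least one input occurs → occurs.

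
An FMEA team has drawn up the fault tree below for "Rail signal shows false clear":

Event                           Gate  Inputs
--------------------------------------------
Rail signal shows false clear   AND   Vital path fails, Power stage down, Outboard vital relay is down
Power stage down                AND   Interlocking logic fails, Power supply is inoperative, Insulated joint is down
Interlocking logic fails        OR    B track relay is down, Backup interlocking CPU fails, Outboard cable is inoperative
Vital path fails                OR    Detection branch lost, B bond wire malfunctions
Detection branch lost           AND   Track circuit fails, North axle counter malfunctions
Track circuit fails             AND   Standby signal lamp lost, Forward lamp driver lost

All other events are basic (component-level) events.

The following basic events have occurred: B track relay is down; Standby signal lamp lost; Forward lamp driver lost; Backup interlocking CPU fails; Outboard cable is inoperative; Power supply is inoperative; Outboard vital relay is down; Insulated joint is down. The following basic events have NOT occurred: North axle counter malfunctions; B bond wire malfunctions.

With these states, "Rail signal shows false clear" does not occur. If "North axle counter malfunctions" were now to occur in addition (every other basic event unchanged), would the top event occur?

Counterfactual: set "North axle counter malfunctions" to occurred.
Track circuit fails [AND]: Standby signal lamp lost=occurs, Forward lamp driver lost=occurs → all inputs occur → occurs.
Detection branch lost [AND]: Track circuit fails=occurs, North axle counter malfunctions=occurs → all inputs occur → occurs.
Vital path fails [OR]: Detection branch lost=occurs, B bond wire malfunctions=not → at least one input occurs → occurs.
Interlocking logic fails [OR]: B track relay is down=occurs, Backup interlocking CPU fails=occurs, Outboard cable is inoperative=occurs → at least one input occurs → occurs.
Power stage down [AND]: Interlocking logic fails=occurs, Power supply is inoperative=occurs, Insulated joint is down=occurs → all inputs occur → occurs.
Rail signal shows false clear [AND]: Vital path fails=occurs, Power stage down=occurs, Outboard vital relay is down=occurs → all inputs occur → occurs.

Yes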